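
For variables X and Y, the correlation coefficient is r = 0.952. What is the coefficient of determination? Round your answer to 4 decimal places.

0.9063

r² = (0.952)² = 0.9063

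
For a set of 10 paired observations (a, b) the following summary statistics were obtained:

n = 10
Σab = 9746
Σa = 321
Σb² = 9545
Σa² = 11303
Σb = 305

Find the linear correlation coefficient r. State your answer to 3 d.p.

r = (nΣab − ΣaΣb) / √[(nΣa² − (Σa)²)(nΣb² − (Σb)²)]
Numerator: 10×9746 − 321×305 = -445
Denominator: √[(113030 − 103041)(95450 − 93025)] = √[9989 × 2425] = 4921.7197
r = -445 / 4921.7197 ≈ -0.090

-0.090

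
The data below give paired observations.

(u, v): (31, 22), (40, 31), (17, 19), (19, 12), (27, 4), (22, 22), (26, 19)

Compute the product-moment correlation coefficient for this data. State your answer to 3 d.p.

0.513

n = 7, Σu = 182, Σv = 129, Σu² = 5100, Σv² = 2811, Σuv = 3559
nΣuv − ΣuΣv = 24913 − 23478 = 1435
nΣu² − (Σu)² = 35700 − 33124 = 2576; nΣv² − (Σv)² = 19677 − 16641 = 3036
r = 1435 / √(2576 × 3036) = 1435 / 2796.5579 ≈ 0.513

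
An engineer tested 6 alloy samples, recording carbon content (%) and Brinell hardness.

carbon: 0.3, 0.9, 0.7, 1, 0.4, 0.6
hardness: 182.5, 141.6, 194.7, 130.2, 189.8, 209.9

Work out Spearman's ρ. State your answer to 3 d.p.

Rank carbon: 1, 5, 4, 6, 2, 3
Rank hardness: 3, 2, 5, 1, 4, 6
d = rank(carbon) − rank(hardness): -2, 3, -1, 5, -2, -3; Σd² = 52
ρ = 1 − 6Σd² / [n(n²−1)] = 1 − 6×52 / (6×35) = 1 − 312/210 ≈ -0.486

-0.486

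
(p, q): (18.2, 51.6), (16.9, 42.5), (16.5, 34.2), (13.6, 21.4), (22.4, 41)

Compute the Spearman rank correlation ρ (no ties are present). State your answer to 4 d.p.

0.7000

Rank p: 4, 3, 2, 1, 5
Rank q: 5, 4, 2, 1, 3
d = rank(p) − rank(q): -1, -1, 0, 0, 2; Σd² = 6
ρ = 1 − 6Σd² / [n(n²−1)] = 1 − 6×6 / (5×24) = 1 − 36/120 ≈ 0.7000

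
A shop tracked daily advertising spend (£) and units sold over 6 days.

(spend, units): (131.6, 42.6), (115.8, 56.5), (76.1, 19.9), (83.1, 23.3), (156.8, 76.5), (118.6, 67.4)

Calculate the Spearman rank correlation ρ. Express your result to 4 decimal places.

0.8286

Rank spend: 5, 3, 1, 2, 6, 4
Rank units: 3, 4, 1, 2, 6, 5
d = rank(spend) − rank(units): 2, -1, 0, 0, 0, -1; Σd² = 6
ρ = 1 − 6Σd² / [n(n²−1)] = 1 − 6×6 / (6×35) = 1 − 36/210 ≈ 0.8286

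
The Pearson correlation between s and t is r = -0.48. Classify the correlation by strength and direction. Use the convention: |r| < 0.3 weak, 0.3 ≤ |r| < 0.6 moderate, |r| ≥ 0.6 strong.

moderate negative

r = -0.48 < 0 so the relationship is negative.
|r| = 0.48, which falls in the moderate range.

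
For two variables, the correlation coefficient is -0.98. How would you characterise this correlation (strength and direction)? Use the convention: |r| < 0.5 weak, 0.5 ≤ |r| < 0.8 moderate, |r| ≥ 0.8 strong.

r = -0.98 < 0 so the relationship is negative.
|r| = 0.98, which falls in the strong range.

strong negative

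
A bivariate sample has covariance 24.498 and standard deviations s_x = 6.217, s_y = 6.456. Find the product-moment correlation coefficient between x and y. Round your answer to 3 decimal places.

0.610

r = Cov(x,y) / (s_x · s_y) = 24.498 / (6.217 × 6.456)
  = 24.498 / 40.1370 ≈ 0.610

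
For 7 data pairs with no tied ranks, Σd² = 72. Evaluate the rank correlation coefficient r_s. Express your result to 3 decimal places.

-0.286

ρ = 1 − 6Σd² / [n(n²−1)] = 1 − 6×72 / (7×48)
  = 1 − 432/336 = 1 − 1.2857 ≈ -0.286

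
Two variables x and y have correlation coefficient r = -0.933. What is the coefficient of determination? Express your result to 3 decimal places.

r² = (-0.933)² = 0.870

0.870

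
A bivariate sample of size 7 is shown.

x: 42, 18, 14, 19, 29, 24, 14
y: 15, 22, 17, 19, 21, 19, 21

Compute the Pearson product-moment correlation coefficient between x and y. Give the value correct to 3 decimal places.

-0.530

n = 7, Σx = 160, Σy = 134, Σx² = 4258, Σy² = 2602, Σxy = 2984
nΣxy − ΣxΣy = 20888 − 21440 = -552
nΣx² − (Σx)² = 29806 − 25600 = 4206; nΣy² − (Σy)² = 18214 − 17956 = 258
r = -552 / √(4206 × 258) = -552 / 1041.7044 ≈ -0.530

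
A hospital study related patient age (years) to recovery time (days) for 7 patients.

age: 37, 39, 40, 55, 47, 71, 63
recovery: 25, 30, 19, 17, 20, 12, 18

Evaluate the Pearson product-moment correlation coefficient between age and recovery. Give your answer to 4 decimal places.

n = 7, Σx = 352, Σy = 141, Σx² = 18734, Σy² = 3043, Σxy = 6716
nΣxy − ΣxΣy = 47012 − 49632 = -2620
nΣx² − (Σx)² = 131138 − 123904 = 7234; nΣy² − (Σy)² = 21301 − 19881 = 1420
r = -2620 / √(7234 × 1420) = -2620 / 3205.0398 ≈ -0.8175

-0.8175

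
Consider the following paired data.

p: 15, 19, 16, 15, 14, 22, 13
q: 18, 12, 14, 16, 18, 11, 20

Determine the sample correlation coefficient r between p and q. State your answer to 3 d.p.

-0.932

n = 7, Σp = 114, Σq = 109, Σp² = 1916, Σq² = 1765, Σpq = 1716
nΣpq − ΣpΣq = 12012 − 12426 = -414
nΣp² − (Σp)² = 13412 − 12996 = 416; nΣq² − (Σq)² = 12355 − 11881 = 474
r = -414 / √(416 × 474) = -414 / 444.0541 ≈ -0.932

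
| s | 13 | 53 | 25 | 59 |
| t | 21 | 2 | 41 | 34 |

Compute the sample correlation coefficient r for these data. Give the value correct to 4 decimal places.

-0.2337

n = 4, Σs = 150, Σt = 98, Σs² = 7084, Σt² = 3282, Σst = 3410
nΣst − ΣsΣt = 13640 − 14700 = -1060
nΣs² − (Σs)² = 28336 − 22500 = 5836; nΣt² − (Σt)² = 13128 − 9604 = 3524
r = -1060 / √(5836 × 3524) = -1060 / 4534.9822 ≈ -0.2337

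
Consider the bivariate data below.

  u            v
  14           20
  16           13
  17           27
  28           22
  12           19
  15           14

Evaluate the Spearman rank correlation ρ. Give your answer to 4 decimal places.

Rank u: 2, 4, 5, 6, 1, 3
Rank v: 4, 1, 6, 5, 3, 2
d = rank(u) − rank(v): -2, 3, -1, 1, -2, 1; Σd² = 20
ρ = 1 − 6Σd² / [n(n²−1)] = 1 − 6×20 / (6×35) = 1 − 120/210 ≈ 0.4286

0.4286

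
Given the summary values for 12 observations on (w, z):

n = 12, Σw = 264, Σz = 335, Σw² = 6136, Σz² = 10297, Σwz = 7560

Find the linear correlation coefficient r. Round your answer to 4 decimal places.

r = (nΣwz − ΣwΣz) / √[(nΣw² − (Σw)²)(nΣz² − (Σz)²)]
Numerator: 12×7560 − 264×335 = 2280
Denominator: √[(73632 − 69696)(123564 − 112225)] = √[3936 × 11339] = 6680.5916
r = 2280 / 6680.5916 ≈ 0.3413

0.3413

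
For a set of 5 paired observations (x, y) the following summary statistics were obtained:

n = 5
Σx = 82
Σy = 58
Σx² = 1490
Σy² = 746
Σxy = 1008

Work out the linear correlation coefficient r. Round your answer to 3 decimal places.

0.551

r = (nΣxy − ΣxΣy) / √[(nΣx² − (Σx)²)(nΣy² − (Σy)²)]
Numerator: 5×1008 − 82×58 = 284
Denominator: √[(7450 − 6724)(3730 − 3364)] = √[726 × 366] = 515.4765
r = 284 / 515.4765 ≈ 0.551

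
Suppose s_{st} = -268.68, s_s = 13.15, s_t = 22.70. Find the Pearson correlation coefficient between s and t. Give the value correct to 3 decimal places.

r = Cov(s,t) / (s_s · s_t) = -268.68 / (13.15 × 22.70)
  = -268.68 / 298.5050 ≈ -0.900

-0.900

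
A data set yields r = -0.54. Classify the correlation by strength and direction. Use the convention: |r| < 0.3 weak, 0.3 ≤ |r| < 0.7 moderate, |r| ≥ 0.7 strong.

r = -0.54 < 0 so the relationship is negative.
|r| = 0.54, which falls in the moderate range.

moderate negative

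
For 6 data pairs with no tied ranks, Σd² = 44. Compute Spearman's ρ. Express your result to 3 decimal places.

ρ = 1 − 6Σd² / [n(n²−1)] = 1 − 6×44 / (6×35)
  = 1 − 264/210 = 1 − 1.2571 ≈ -0.257

-0.257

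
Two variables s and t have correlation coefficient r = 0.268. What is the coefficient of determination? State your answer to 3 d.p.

0.072

r² = (0.268)² = 0.072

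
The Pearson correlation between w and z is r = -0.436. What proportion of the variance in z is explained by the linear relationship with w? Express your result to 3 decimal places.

r² = (-0.436)² = 0.190

0.190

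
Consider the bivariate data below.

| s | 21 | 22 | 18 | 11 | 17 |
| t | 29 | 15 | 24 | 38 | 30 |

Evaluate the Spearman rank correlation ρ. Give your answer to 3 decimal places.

-0.900

Rank s: 4, 5, 3, 1, 2
Rank t: 3, 1, 2, 5, 4
d = rank(s) − rank(t): 1, 4, 1, -4, -2; Σd² = 38
ρ = 1 − 6Σd² / [n(n²−1)] = 1 − 6×38 / (5×24) = 1 − 228/120 ≈ -0.900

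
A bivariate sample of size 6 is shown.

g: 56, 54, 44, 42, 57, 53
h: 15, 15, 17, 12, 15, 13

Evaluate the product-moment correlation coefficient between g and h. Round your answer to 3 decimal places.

0.160

n = 6, Σg = 306, Σh = 87, Σg² = 15810, Σh² = 1277, Σgh = 4446
nΣgh − ΣgΣh = 26676 − 26622 = 54
nΣg² − (Σg)² = 94860 − 93636 = 1224; nΣh² − (Σh)² = 7662 − 7569 = 93
r = 54 / √(1224 × 93) = 54 / 337.3900 ≈ 0.160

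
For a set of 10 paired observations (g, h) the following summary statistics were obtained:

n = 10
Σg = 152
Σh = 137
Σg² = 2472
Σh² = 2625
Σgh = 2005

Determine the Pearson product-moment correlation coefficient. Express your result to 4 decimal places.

r = (nΣgh − ΣgΣh) / √[(nΣg² − (Σg)²)(nΣh² − (Σh)²)]
Numerator: 10×2005 − 152×137 = -774
Denominator: √[(24720 − 23104)(26250 − 18769)] = √[1616 × 7481] = 3476.9665
r = -774 / 3476.9665 ≈ -0.2226

-0.2226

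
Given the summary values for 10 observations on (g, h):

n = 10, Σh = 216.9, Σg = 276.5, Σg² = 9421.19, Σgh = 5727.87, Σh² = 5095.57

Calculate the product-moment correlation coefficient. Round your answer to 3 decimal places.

-0.323

r = (nΣgh − ΣgΣh) / √[(nΣg² − (Σg)²)(nΣh² − (Σh)²)]
Numerator: 10×5727.87 − 276.5×216.9 = -2694.15
Denominator: √[(94211.9 − 76452.25)(50955.7 − 47045.61)] = √[17759.65 × 3910.09] = 8333.1765
r = -2694.15 / 8333.1765 ≈ -0.323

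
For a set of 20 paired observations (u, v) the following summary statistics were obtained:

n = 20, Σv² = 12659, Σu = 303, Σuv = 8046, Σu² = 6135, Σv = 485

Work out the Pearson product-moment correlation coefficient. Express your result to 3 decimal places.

0.593

r = (nΣuv − ΣuΣv) / √[(nΣu² − (Σu)²)(nΣv² − (Σv)²)]
Numerator: 20×8046 − 303×485 = 13965
Denominator: √[(122700 − 91809)(253180 − 235225)] = √[30891 × 17955] = 23550.9640
r = 13965 / 23550.9640 ≈ 0.593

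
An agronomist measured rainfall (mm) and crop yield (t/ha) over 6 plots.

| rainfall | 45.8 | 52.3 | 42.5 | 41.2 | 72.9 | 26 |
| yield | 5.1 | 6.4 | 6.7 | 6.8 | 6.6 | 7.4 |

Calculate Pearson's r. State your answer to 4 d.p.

n = 6, Σx = 280.7, Σy = 39, Σx² = 14327.03, Σy² = 256.42, Σxy = 1806.75
nΣxy − ΣxΣy = 10840.5 − 10947.3 = -106.8
nΣx² − (Σx)² = 85962.18 − 78792.49 = 7169.69; nΣy² − (Σy)² = 1538.52 − 1521 = 17.52
r = -106.8 / √(7169.69 × 17.52) = -106.8 / 354.4192 ≈ -0.3013

-0.3013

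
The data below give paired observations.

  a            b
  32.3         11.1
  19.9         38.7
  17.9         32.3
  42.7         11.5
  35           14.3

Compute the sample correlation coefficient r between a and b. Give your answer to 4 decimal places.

-0.9039

n = 5, Σa = 147.8, Σb = 107.9, Σa² = 4808, Σb² = 3000.93, Σab = 2698.38
nΣab − ΣaΣb = 13491.9 − 15947.62 = -2455.72
nΣa² − (Σa)² = 24040 − 21844.84 = 2195.16; nΣb² − (Σb)² = 15004.65 − 11642.41 = 3362.24
r = -2455.72 / √(2195.16 × 3362.24) = -2455.72 / 2716.7360 ≈ -0.9039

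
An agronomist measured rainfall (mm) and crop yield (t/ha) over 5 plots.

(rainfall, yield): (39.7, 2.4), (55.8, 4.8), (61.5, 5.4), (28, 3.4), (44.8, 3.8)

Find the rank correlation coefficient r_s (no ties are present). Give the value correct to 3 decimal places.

0.900

Rank rainfall: 2, 4, 5, 1, 3
Rank yield: 1, 4, 5, 2, 3
d = rank(rainfall) − rank(yield): 1, 0, 0, -1, 0; Σd² = 2
ρ = 1 − 6Σd² / [n(n²−1)] = 1 − 6×2 / (5×24) = 1 − 12/120 ≈ 0.900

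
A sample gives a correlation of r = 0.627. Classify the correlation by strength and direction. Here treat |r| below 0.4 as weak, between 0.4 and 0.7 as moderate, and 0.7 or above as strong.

r = 0.627 > 0 so the relationship is positive.
|r| = 0.627, which falls in the moderate range.

moderate positive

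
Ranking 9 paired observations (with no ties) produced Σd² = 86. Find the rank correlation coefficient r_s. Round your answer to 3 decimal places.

0.283

ρ = 1 − 6Σd² / [n(n²−1)] = 1 − 6×86 / (9×80)
  = 1 − 516/720 = 1 − 0.7167 ≈ 0.283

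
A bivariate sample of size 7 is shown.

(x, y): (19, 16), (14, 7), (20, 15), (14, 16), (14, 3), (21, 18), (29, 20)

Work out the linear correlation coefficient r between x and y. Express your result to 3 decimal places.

n = 7, Σx = 131, Σy = 95, Σx² = 2631, Σy² = 1519, Σxy = 1926
nΣxy − ΣxΣy = 13482 − 12445 = 1037
nΣx² − (Σx)² = 18417 − 17161 = 1256; nΣy² − (Σy)² = 10633 − 9025 = 1608
r = 1037 / √(1256 × 1608) = 1037 / 1421.1432 ≈ 0.730

0.730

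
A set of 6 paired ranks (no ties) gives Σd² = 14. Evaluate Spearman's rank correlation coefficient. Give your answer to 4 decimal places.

0.6000

ρ = 1 − 6Σd² / [n(n²−1)] = 1 − 6×14 / (6×35)
  = 1 − 84/210 = 1 − 0.40000 ≈ 0.6000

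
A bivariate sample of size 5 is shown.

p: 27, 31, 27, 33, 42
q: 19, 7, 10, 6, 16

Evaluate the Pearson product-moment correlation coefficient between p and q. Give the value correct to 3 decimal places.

n = 5, Σp = 160, Σq = 58, Σp² = 5272, Σq² = 802, Σpq = 1870
nΣpq − ΣpΣq = 9350 − 9280 = 70
nΣp² − (Σp)² = 26360 − 25600 = 760; nΣq² − (Σq)² = 4010 − 3364 = 646
r = 70 / √(760 × 646) = 70 / 700.6854 ≈ 0.100

0.100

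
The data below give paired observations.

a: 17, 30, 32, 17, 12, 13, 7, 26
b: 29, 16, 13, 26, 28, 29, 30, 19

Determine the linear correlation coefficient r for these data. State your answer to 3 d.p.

-0.961

n = 8, Σa = 154, Σb = 190, Σa² = 3540, Σb² = 4828, Σab = 3248
nΣab − ΣaΣb = 25984 − 29260 = -3276
nΣa² − (Σa)² = 28320 − 23716 = 4604; nΣb² − (Σb)² = 38624 − 36100 = 2524
r = -3276 / √(4604 × 2524) = -3276 / 3408.8849 ≈ -0.961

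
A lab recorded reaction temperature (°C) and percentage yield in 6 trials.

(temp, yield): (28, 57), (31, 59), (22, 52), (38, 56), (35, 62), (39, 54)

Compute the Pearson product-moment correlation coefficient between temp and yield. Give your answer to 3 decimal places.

n = 6, Σx = 193, Σy = 340, Σx² = 6419, Σy² = 19330, Σxy = 10973
nΣxy − ΣxΣy = 65838 − 65620 = 218
nΣx² − (Σx)² = 38514 − 37249 = 1265; nΣy² − (Σy)² = 115980 − 115600 = 380
r = 218 / √(1265 × 380) = 218 / 693.3253 ≈ 0.314

0.314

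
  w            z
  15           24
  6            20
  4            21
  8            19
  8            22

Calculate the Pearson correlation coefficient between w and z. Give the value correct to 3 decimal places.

n = 5, Σw = 41, Σz = 106, Σw² = 405, Σz² = 2262, Σwz = 892
nΣwz − ΣwΣz = 4460 − 4346 = 114
nΣw² − (Σw)² = 2025 − 1681 = 344; nΣz² − (Σz)² = 11310 − 11236 = 74
r = 114 / √(344 × 74) = 114 / 159.5494 ≈ 0.715

0.715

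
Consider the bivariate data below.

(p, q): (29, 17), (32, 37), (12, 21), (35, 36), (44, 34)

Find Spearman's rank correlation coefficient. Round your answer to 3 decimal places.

Rank p: 2, 3, 1, 4, 5
Rank q: 1, 5, 2, 4, 3
d = rank(p) − rank(q): 1, -2, -1, 0, 2; Σd² = 10
ρ = 1 − 6Σd² / [n(n²−1)] = 1 − 6×10 / (5×24) = 1 − 60/120 ≈ 0.500

0.500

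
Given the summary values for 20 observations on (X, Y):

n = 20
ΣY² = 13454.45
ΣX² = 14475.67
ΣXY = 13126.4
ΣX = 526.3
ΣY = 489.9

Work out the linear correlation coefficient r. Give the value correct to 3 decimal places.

r = (nΣXY − ΣXΣY) / √[(nΣX² − (ΣX)²)(nΣY² − (ΣY)²)]
Numerator: 20×13126.4 − 526.3×489.9 = 4693.63
Denominator: √[(289513.4 − 276991.69)(269089 − 240002.01)] = √[12521.71 × 29086.99] = 19084.5187
r = 4693.63 / 19084.5187 ≈ 0.246

0.246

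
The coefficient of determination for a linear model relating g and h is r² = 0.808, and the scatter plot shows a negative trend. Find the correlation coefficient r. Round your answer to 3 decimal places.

|r| = √0.808 = 0.899
The association is negative, so r = −0.899.

-0.899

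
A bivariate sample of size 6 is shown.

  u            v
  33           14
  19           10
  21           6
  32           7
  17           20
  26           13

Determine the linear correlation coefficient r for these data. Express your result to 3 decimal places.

-0.267

n = 6, Σu = 148, Σv = 70, Σu² = 3880, Σv² = 950, Σuv = 1680
nΣuv − ΣuΣv = 10080 − 10360 = -280
nΣu² − (Σu)² = 23280 − 21904 = 1376; nΣv² − (Σv)² = 5700 − 4900 = 800
r = -280 / √(1376 × 800) = -280 / 1049.1902 ≈ -0.267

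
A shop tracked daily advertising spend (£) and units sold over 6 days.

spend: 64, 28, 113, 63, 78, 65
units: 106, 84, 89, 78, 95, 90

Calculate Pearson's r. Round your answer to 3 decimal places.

n = 6, Σx = 411, Σy = 542, Σx² = 31927, Σy² = 49422, Σxy = 37367
nΣxy − ΣxΣy = 224202 − 222762 = 1440
nΣx² − (Σx)² = 191562 − 168921 = 22641; nΣy² − (Σy)² = 296532 − 293764 = 2768
r = 1440 / √(22641 × 2768) = 1440 / 7916.4568 ≈ 0.182

0.182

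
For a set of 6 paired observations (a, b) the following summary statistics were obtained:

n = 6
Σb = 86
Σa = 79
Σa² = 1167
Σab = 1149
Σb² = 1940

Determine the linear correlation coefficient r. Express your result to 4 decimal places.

0.0556

r = (nΣab − ΣaΣb) / √[(nΣa² − (Σa)²)(nΣb² − (Σb)²)]
Numerator: 6×1149 − 79×86 = 100
Denominator: √[(7002 − 6241)(11640 − 7396)] = √[761 × 4244] = 1797.1322
r = 100 / 1797.1322 ≈ 0.0556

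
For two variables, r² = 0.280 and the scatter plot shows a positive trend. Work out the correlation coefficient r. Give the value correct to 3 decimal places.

|r| = √0.280 = 0.529
The association is positive, so r = 0.529.

0.529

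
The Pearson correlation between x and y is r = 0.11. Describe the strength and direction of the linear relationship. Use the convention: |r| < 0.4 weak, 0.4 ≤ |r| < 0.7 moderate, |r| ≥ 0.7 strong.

weak positive

r = 0.11 > 0 so the relationship is positive.
|r| = 0.11, which falls in the weak range.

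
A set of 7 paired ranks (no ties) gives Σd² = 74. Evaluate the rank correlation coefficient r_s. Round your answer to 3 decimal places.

ρ = 1 − 6Σd² / [n(n²−1)] = 1 − 6×74 / (7×48)
  = 1 − 444/336 = 1 − 1.3214 ≈ -0.321

-0.321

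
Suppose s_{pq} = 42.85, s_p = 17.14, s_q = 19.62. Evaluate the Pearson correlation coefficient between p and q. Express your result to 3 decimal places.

0.127

r = Cov(p,q) / (s_p · s_q) = 42.85 / (17.14 × 19.62)
  = 42.85 / 336.2868 ≈ 0.127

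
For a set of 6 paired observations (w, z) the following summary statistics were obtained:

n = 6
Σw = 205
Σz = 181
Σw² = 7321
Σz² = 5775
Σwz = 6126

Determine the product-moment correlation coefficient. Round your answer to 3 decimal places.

r = (nΣwz − ΣwΣz) / √[(nΣw² − (Σw)²)(nΣz² − (Σz)²)]
Numerator: 6×6126 − 205×181 = -349
Denominator: √[(43926 − 42025)(34650 − 32761)] = √[1901 × 1889] = 1894.9905
r = -349 / 1894.9905 ≈ -0.184

-0.184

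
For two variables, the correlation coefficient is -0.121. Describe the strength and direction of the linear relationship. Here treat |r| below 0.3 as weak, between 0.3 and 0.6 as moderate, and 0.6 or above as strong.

weak negative

r = -0.121 < 0 so the relationship is negative.
|r| = 0.121, which falls in the weak range.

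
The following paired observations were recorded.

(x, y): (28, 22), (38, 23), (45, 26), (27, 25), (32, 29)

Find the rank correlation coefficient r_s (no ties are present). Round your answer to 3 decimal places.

Rank x: 2, 4, 5, 1, 3
Rank y: 1, 2, 4, 3, 5
d = rank(x) − rank(y): 1, 2, 1, -2, -2; Σd² = 14
ρ = 1 − 6Σd² / [n(n²−1)] = 1 − 6×14 / (5×24) = 1 − 84/120 ≈ 0.300

0.300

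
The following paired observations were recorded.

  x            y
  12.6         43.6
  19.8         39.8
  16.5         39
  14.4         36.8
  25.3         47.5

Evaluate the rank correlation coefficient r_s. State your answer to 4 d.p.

Rank x: 1, 4, 3, 2, 5
Rank y: 4, 3, 2, 1, 5
d = rank(x) − rank(y): -3, 1, 1, 1, 0; Σd² = 12
ρ = 1 − 6Σd² / [n(n²−1)] = 1 − 6×12 / (5×24) = 1 − 72/120 ≈ 0.4000

0.4000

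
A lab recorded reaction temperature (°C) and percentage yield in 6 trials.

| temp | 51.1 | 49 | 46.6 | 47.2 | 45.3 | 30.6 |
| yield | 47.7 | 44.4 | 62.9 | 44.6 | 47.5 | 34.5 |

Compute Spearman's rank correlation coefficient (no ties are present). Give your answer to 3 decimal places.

0.314

Rank temp: 6, 5, 3, 4, 2, 1
Rank yield: 5, 2, 6, 3, 4, 1
d = rank(temp) − rank(yield): 1, 3, -3, 1, -2, 0; Σd² = 24
ρ = 1 − 6Σd² / [n(n²−1)] = 1 − 6×24 / (6×35) = 1 − 144/210 ≈ 0.314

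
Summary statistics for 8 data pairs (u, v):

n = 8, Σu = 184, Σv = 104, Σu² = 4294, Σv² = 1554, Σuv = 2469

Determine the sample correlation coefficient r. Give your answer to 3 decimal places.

r = (nΣuv − ΣuΣv) / √[(nΣu² − (Σu)²)(nΣv² − (Σv)²)]
Numerator: 8×2469 − 184×104 = 616
Denominator: √[(34352 − 33856)(12432 − 10816)] = √[496 × 1616] = 895.2854
r = 616 / 895.2854 ≈ 0.688

0.688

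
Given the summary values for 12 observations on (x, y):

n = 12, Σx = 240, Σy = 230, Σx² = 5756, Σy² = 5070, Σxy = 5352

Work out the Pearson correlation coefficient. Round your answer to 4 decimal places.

r = (nΣxy − ΣxΣy) / √[(nΣx² − (Σx)²)(nΣy² − (Σy)²)]
Numerator: 12×5352 − 240×230 = 9024
Denominator: √[(69072 − 57600)(60840 − 52900)] = √[11472 × 7940] = 9543.9866
r = 9024 / 9543.9866 ≈ 0.9455

0.9455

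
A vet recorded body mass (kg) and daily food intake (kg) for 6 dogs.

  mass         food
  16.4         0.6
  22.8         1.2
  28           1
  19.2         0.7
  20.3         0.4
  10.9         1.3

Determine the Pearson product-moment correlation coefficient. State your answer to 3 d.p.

n = 6, Σx = 117.6, Σy = 5.2, Σx² = 2472.34, Σy² = 5.14, Σxy = 100.93
nΣxy − ΣxΣy = 605.58 − 611.52 = -5.94
nΣx² − (Σx)² = 14834.04 − 13829.76 = 1004.28; nΣy² − (Σy)² = 30.84 − 27.04 = 3.8
r = -5.94 / √(1004.28 × 3.8) = -5.94 / 61.7759 ≈ -0.096

-0.096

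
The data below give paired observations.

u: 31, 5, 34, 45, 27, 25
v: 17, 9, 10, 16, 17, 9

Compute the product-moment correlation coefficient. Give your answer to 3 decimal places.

n = 6, Σu = 167, Σv = 78, Σu² = 5521, Σv² = 1096, Σuv = 2316
nΣuv − ΣuΣv = 13896 − 13026 = 870
nΣu² − (Σu)² = 33126 − 27889 = 5237; nΣv² − (Σv)² = 6576 − 6084 = 492
r = 870 / √(5237 × 492) = 870 / 1605.1804 ≈ 0.542

0.542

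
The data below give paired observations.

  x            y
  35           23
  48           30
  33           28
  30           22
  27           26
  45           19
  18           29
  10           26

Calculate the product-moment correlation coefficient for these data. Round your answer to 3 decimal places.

n = 8, Σx = 246, Σy = 203, Σx² = 8696, Σy² = 5251, Σxy = 6168
nΣxy − ΣxΣy = 49344 − 49938 = -594
nΣx² − (Σx)² = 69568 − 60516 = 9052; nΣy² − (Σy)² = 42008 − 41209 = 799
r = -594 / √(9052 × 799) = -594 / 2689.3397 ≈ -0.221

-0.221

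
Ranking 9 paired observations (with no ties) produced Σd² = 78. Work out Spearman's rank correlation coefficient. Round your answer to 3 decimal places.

ρ = 1 − 6Σd² / [n(n²−1)] = 1 − 6×78 / (9×80)
  = 1 − 468/720 = 1 − 0.6500 ≈ 0.350

0.350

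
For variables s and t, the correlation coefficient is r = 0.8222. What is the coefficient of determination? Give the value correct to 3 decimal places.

r² = (0.8222)² = 0.676

0.676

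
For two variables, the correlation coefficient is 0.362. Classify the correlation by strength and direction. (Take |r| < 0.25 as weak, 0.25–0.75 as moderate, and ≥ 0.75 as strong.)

moderate positive

r = 0.362 > 0 so the relationship is positive.
|r| = 0.362, which falls in the moderate range.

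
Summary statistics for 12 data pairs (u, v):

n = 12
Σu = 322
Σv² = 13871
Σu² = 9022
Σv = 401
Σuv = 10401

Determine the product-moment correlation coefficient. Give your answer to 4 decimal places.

r = (nΣuv − ΣuΣv) / √[(nΣu² − (Σu)²)(nΣv² − (Σv)²)]
Numerator: 12×10401 − 322×401 = -4310
Denominator: √[(108264 − 103684)(166452 − 160801)] = √[4580 × 5651] = 5087.3942
r = -4310 / 5087.3942 ≈ -0.8472

-0.8472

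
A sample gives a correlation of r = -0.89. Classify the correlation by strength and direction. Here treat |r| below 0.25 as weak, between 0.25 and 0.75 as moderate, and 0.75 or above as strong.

strong negative

r = -0.89 < 0 so the relationship is negative.
|r| = 0.89, which falls in the strong range.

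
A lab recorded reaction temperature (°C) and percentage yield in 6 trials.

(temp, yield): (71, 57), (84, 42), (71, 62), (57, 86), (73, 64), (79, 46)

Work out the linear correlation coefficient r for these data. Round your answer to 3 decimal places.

-0.974

n = 6, Σx = 435, Σy = 357, Σx² = 31957, Σy² = 22465, Σxy = 25185
nΣxy − ΣxΣy = 151110 − 155295 = -4185
nΣx² − (Σx)² = 191742 − 189225 = 2517; nΣy² − (Σy)² = 134790 − 127449 = 7341
r = -4185 / √(2517 × 7341) = -4185 / 4298.5227 ≈ -0.974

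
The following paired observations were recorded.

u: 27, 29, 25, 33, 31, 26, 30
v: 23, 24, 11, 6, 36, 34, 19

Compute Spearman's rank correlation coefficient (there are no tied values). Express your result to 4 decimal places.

Rank u: 3, 4, 1, 7, 6, 2, 5
Rank v: 4, 5, 2, 1, 7, 6, 3
d = rank(u) − rank(v): -1, -1, -1, 6, -1, -4, 2; Σd² = 60
ρ = 1 − 6Σd² / [n(n²−1)] = 1 − 6×60 / (7×48) = 1 − 360/336 ≈ -0.0714

-0.0714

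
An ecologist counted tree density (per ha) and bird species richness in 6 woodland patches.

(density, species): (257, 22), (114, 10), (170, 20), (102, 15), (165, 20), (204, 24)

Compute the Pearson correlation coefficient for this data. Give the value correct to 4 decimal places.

n = 6, Σx = 1012, Σy = 111, Σx² = 187190, Σy² = 2185, Σxy = 19920
nΣxy − ΣxΣy = 119520 − 112332 = 7188
nΣx² − (Σx)² = 1123140 − 1024144 = 98996; nΣy² − (Σy)² = 13110 − 12321 = 789
r = 7188 / √(98996 × 789) = 7188 / 8837.8642 ≈ 0.8133

0.8133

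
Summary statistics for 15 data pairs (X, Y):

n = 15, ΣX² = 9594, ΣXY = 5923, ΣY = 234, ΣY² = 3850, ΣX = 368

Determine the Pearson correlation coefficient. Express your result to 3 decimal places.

r = (nΣXY − ΣXΣY) / √[(nΣX² − (ΣX)²)(nΣY² − (ΣY)²)]
Numerator: 15×5923 − 368×234 = 2733
Denominator: √[(143910 − 135424)(57750 − 54756)] = √[8486 × 2994] = 5040.5440
r = 2733 / 5040.5440 ≈ 0.542

0.542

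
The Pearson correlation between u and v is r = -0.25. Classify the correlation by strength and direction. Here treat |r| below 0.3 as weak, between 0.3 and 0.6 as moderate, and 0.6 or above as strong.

weak negative

r = -0.25 < 0 so the relationship is negative.
|r| = 0.25, which falls in the weak range.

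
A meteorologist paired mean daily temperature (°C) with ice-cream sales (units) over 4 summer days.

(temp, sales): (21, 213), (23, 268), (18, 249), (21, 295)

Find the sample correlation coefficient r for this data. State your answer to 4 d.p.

0.2123

n = 4, Σx = 83, Σy = 1025, Σx² = 1735, Σy² = 266219, Σxy = 21314
nΣxy − ΣxΣy = 85256 − 85075 = 181
nΣx² − (Σx)² = 6940 − 6889 = 51; nΣy² − (Σy)² = 1064876 − 1050625 = 14251
r = 181 / √(51 × 14251) = 181 / 852.5262 ≈ 0.2123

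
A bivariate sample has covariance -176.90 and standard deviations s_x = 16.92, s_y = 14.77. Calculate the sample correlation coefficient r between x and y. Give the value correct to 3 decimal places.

-0.708

r = Cov(x,y) / (s_x · s_y) = -176.90 / (16.92 × 14.77)
  = -176.90 / 249.9084 ≈ -0.708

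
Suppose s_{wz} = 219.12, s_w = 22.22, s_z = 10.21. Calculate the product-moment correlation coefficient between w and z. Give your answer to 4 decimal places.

r = Cov(w,z) / (s_w · s_z) = 219.12 / (22.22 × 10.21)
  = 219.12 / 226.8662 ≈ 0.9659

0.9659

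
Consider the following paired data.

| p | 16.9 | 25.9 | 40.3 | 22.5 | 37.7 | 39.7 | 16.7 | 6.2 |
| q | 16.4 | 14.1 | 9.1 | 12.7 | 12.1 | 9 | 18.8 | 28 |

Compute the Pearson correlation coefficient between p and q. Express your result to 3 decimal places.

n = 8, Σp = 205.9, Σq = 120.2, Σp² = 6401.47, Σq² = 2076.72, Σpq = 2595.86
nΣpq − ΣpΣq = 20766.88 − 24749.18 = -3982.3
nΣp² − (Σp)² = 51211.76 − 42394.81 = 8816.95; nΣq² − (Σq)² = 16613.76 − 14448.04 = 2165.72
r = -3982.3 / √(8816.95 × 2165.72) = -3982.3 / 4369.7877 ≈ -0.911

-0.911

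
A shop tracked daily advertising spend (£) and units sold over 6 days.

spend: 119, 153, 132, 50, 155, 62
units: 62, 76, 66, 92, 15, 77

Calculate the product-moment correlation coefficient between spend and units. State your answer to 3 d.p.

n = 6, Σx = 671, Σy = 388, Σx² = 85363, Σy² = 28594, Σxy = 39417
nΣxy − ΣxΣy = 236502 − 260348 = -23846
nΣx² − (Σx)² = 512178 − 450241 = 61937; nΣy² − (Σy)² = 171564 − 150544 = 21020
r = -23846 / √(61937 × 21020) = -23846 / 36082.0695 ≈ -0.661

-0.661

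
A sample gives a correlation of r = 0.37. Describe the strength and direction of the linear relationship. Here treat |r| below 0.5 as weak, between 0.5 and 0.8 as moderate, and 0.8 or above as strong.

r = 0.37 > 0 so the relationship is positive.
|r| = 0.37, which falls in the weak range.

weak positive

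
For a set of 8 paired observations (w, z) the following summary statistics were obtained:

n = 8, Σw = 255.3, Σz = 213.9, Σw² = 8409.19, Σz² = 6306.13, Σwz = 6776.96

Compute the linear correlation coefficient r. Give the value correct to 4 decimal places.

r = (nΣwz − ΣwΣz) / √[(nΣw² − (Σw)²)(nΣz² − (Σz)²)]
Numerator: 8×6776.96 − 255.3×213.9 = -392.99
Denominator: √[(67273.52 − 65178.09)(50449.04 − 45753.21)] = √[2095.43 × 4695.83] = 3136.8428
r = -392.99 / 3136.8428 ≈ -0.1253

-0.1253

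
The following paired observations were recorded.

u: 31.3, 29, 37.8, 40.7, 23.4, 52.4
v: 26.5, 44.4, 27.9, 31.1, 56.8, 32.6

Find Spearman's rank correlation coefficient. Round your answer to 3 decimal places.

Rank u: 3, 2, 4, 5, 1, 6
Rank v: 1, 5, 2, 3, 6, 4
d = rank(u) − rank(v): 2, -3, 2, 2, -5, 2; Σd² = 50
ρ = 1 − 6Σd² / [n(n²−1)] = 1 − 6×50 / (6×35) = 1 − 300/210 ≈ -0.429

-0.429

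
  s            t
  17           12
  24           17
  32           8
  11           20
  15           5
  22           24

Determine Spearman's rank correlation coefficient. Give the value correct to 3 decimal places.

-0.086

Rank s: 3, 5, 6, 1, 2, 4
Rank t: 3, 4, 2, 5, 1, 6
d = rank(s) − rank(t): 0, 1, 4, -4, 1, -2; Σd² = 38
ρ = 1 − 6Σd² / [n(n²−1)] = 1 − 6×38 / (6×35) = 1 − 228/210 ≈ -0.086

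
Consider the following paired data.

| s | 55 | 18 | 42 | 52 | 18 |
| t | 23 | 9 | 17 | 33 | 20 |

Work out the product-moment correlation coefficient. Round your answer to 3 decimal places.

0.702

n = 5, Σs = 185, Σt = 102, Σs² = 8141, Σt² = 2388, Σst = 4217
nΣst − ΣsΣt = 21085 − 18870 = 2215
nΣs² − (Σs)² = 40705 − 34225 = 6480; nΣt² − (Σt)² = 11940 − 10404 = 1536
r = 2215 / √(6480 × 1536) = 2215 / 3154.8819 ≈ 0.702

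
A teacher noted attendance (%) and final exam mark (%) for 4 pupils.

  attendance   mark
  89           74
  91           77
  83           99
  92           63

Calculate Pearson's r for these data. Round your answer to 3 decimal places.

-0.947

n = 4, Σx = 355, Σy = 313, Σx² = 31555, Σy² = 25175, Σxy = 27606
nΣxy − ΣxΣy = 110424 − 111115 = -691
nΣx² − (Σx)² = 126220 − 126025 = 195; nΣy² − (Σy)² = 100700 − 97969 = 2731
r = -691 / √(195 × 2731) = -691 / 729.7568 ≈ -0.947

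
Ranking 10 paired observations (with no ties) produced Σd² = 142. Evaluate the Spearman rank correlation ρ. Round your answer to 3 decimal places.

ρ = 1 − 6Σd² / [n(n²−1)] = 1 − 6×142 / (10×99)
  = 1 − 852/990 = 1 − 0.8606 ≈ 0.139

0.139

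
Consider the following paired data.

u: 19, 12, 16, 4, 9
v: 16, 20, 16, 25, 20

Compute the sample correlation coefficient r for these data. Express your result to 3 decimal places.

n = 5, Σu = 60, Σv = 97, Σu² = 858, Σv² = 1937, Σuv = 1080
nΣuv − ΣuΣv = 5400 − 5820 = -420
nΣu² − (Σu)² = 4290 − 3600 = 690; nΣv² − (Σv)² = 9685 − 9409 = 276
r = -420 / √(690 × 276) = -420 / 436.3943 ≈ -0.962

-0.962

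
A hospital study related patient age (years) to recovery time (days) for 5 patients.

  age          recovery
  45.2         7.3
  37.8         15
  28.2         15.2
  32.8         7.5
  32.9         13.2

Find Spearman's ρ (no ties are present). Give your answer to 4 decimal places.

Rank age: 5, 4, 1, 2, 3
Rank recovery: 1, 4, 5, 2, 3
d = rank(age) − rank(recovery): 4, 0, -4, 0, 0; Σd² = 32
ρ = 1 − 6Σd² / [n(n²−1)] = 1 − 6×32 / (5×24) = 1 − 192/120 ≈ -0.6000

-0.6000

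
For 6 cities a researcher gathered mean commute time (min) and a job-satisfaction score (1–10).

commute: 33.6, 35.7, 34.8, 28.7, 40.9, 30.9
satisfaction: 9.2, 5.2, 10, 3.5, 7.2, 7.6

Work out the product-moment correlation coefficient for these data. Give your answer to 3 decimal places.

n = 6, Σx = 204.6, Σy = 42.7, Σx² = 7065.8, Σy² = 333.53, Σxy = 1472.53
nΣxy − ΣxΣy = 8835.18 − 8736.42 = 98.76
nΣx² − (Σx)² = 42394.8 − 41861.16 = 533.64; nΣy² − (Σy)² = 2001.18 − 1823.29 = 177.89
r = 98.76 / √(533.64 × 177.89) = 98.76 / 308.1059 ≈ 0.321

0.321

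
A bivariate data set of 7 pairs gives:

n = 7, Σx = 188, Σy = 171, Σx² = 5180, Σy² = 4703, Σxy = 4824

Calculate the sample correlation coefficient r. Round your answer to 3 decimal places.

0.882

r = (nΣxy − ΣxΣy) / √[(nΣx² − (Σx)²)(nΣy² − (Σy)²)]
Numerator: 7×4824 − 188×171 = 1620
Denominator: √[(36260 − 35344)(32921 − 29241)] = √[916 × 3680] = 1835.9956
r = 1620 / 1835.9956 ≈ 0.882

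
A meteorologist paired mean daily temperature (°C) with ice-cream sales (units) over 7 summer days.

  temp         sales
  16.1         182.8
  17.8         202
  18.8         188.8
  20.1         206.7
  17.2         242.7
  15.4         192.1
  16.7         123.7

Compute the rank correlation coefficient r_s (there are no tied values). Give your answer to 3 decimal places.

0.429

Rank temp: 2, 5, 6, 7, 4, 1, 3
Rank sales: 2, 5, 3, 6, 7, 4, 1
d = rank(temp) − rank(sales): 0, 0, 3, 1, -3, -3, 2; Σd² = 32
ρ = 1 − 6Σd² / [n(n²−1)] = 1 − 6×32 / (7×48) = 1 − 192/336 ≈ 0.429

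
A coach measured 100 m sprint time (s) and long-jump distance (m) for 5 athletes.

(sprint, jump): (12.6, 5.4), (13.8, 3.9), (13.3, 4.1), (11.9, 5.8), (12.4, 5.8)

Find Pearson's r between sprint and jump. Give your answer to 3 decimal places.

n = 5, Σx = 64, Σy = 25, Σx² = 821.46, Σy² = 128.46, Σxy = 317.33
nΣxy − ΣxΣy = 1586.65 − 1600 = -13.35
nΣx² − (Σx)² = 4107.3 − 4096 = 11.3; nΣy² − (Σy)² = 642.3 − 625 = 17.3
r = -13.35 / √(11.3 × 17.3) = -13.35 / 13.9818 ≈ -0.955

-0.955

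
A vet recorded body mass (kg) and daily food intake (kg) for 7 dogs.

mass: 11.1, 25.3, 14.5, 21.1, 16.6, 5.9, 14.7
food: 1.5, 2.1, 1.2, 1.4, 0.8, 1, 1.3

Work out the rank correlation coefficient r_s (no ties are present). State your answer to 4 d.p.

0.3929

Rank mass: 2, 7, 3, 6, 5, 1, 4
Rank food: 6, 7, 3, 5, 1, 2, 4
d = rank(mass) − rank(food): -4, 0, 0, 1, 4, -1, 0; Σd² = 34
ρ = 1 − 6Σd² / [n(n²−1)] = 1 − 6×34 / (7×48) = 1 − 204/336 ≈ 0.3929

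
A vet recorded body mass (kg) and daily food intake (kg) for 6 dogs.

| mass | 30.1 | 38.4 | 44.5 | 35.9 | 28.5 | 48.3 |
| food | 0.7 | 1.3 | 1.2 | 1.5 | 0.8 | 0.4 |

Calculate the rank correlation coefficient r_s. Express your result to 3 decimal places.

-0.143

Rank mass: 2, 4, 5, 3, 1, 6
Rank food: 2, 5, 4, 6, 3, 1
d = rank(mass) − rank(food): 0, -1, 1, -3, -2, 5; Σd² = 40
ρ = 1 − 6Σd² / [n(n²−1)] = 1 − 6×40 / (6×35) = 1 − 240/210 ≈ -0.143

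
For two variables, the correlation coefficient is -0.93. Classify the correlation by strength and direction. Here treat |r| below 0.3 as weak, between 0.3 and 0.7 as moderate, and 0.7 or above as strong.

strong negative

r = -0.93 < 0 so the relationship is negative.
|r| = 0.93, which falls in the strong range.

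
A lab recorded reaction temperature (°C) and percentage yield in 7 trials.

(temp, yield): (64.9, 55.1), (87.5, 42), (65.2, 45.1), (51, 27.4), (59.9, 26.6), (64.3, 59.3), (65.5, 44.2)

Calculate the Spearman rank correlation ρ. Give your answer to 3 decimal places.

0.250

Rank temp: 4, 7, 5, 1, 2, 3, 6
Rank yield: 6, 3, 5, 2, 1, 7, 4
d = rank(temp) − rank(yield): -2, 4, 0, -1, 1, -4, 2; Σd² = 42
ρ = 1 − 6Σd² / [n(n²−1)] = 1 − 6×42 / (7×48) = 1 − 252/336 ≈ 0.250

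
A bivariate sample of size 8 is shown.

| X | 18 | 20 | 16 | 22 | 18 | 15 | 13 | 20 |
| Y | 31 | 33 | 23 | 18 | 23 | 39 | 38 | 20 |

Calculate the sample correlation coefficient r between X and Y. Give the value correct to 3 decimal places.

-0.699

n = 8, ΣX = 142, ΣY = 225, ΣX² = 2582, ΣY² = 6797, ΣXY = 3875
nΣXY − ΣXΣY = 31000 − 31950 = -950
nΣX² − (ΣX)² = 20656 − 20164 = 492; nΣY² − (ΣY)² = 54376 − 50625 = 3751
r = -950 / √(492 × 3751) = -950 / 1358.4889 ≈ -0.699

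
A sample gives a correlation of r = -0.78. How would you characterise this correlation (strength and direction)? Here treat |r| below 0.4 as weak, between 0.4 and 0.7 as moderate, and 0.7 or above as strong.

r = -0.78 < 0 so the relationship is negative.
|r| = 0.78, which falls in the strong range.

strong negative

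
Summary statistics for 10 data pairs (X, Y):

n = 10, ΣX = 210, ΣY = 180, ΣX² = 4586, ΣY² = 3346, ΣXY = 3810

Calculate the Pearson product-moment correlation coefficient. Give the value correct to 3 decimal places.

r = (nΣXY − ΣXΣY) / √[(nΣX² − (ΣX)²)(nΣY² − (ΣY)²)]
Numerator: 10×3810 − 210×180 = 300
Denominator: √[(45860 − 44100)(33460 − 32400)] = √[1760 × 1060] = 1365.8697
r = 300 / 1365.8697 ≈ 0.220

0.220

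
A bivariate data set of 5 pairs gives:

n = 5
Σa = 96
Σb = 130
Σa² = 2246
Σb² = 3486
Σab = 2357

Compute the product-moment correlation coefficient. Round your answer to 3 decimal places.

r = (nΣab − ΣaΣb) / √[(nΣa² − (Σa)²)(nΣb² − (Σb)²)]
Numerator: 5×2357 − 96×130 = -695
Denominator: √[(11230 − 9216)(17430 − 16900)] = √[2014 × 530] = 1033.1602
r = -695 / 1033.1602 ≈ -0.673

-0.673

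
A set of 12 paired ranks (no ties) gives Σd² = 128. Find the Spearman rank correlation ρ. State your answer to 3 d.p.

0.552

ρ = 1 − 6Σd² / [n(n²−1)] = 1 − 6×128 / (12×143)
  = 1 − 768/1716 = 1 − 0.4476 ≈ 0.552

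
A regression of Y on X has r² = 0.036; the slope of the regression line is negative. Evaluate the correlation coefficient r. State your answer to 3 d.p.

-0.190

|r| = √0.036 = 0.190
The association is negative, so r = −0.190.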